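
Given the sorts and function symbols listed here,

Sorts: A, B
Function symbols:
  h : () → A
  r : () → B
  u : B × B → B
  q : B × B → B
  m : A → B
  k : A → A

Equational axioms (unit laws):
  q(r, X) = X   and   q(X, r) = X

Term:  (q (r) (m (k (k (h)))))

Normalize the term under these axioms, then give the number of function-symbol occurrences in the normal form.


size = 4

1. (q (r) (m (k (k (h)))))  →  (m (k (k (h))))
normal form: (m (k (k (h))))


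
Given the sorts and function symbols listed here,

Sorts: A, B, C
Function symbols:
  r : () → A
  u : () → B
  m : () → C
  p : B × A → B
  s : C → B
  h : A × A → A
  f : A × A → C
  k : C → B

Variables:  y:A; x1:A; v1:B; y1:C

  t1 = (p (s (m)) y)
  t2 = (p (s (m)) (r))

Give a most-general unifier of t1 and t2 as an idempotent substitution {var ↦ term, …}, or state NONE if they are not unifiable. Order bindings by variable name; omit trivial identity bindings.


{y ↦ (r)}


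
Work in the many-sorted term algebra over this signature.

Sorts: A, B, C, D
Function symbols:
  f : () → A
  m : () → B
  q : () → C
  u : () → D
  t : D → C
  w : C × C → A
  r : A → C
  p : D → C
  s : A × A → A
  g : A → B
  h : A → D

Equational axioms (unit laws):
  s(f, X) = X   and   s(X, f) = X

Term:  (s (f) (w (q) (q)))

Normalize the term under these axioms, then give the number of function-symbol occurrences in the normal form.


1. (s (f) (w (q) (q)))  →  (w (q) (q))
normal form: (w (q) (q))

size = 3


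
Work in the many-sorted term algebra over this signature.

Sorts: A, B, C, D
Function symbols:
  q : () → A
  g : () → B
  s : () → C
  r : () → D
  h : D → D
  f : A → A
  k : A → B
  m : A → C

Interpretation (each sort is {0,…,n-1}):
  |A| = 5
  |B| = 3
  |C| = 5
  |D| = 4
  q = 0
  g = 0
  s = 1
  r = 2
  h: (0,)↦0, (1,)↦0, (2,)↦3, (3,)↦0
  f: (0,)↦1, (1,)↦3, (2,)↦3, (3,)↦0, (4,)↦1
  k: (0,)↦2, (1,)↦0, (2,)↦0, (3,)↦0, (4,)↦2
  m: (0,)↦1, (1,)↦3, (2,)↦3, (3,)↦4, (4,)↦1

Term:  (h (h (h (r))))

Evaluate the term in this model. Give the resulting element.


  r = 2
  (h (r)) = h(2,) = 3
  (h (h (r))) = h(3,) = 0
  (h (h (h (r)))) = h(0,) = 0

value = 0


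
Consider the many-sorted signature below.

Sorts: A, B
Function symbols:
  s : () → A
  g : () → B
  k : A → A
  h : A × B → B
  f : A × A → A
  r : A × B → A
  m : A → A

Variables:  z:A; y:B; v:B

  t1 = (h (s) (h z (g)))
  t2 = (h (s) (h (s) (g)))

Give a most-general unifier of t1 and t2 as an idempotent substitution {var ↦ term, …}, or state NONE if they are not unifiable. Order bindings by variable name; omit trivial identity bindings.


{z ↦ (s)}


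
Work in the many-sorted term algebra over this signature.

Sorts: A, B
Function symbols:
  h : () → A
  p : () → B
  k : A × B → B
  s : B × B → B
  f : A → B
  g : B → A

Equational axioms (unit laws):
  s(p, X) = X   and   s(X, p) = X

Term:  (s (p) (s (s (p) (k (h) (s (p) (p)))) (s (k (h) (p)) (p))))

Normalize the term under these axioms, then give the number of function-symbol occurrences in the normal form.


1. (s (p) (s (s (p) (k (h) (s (p) (p)))) (s (k (h) (p)) (p))))  →  (s (s (p) (k (h) (s (p) (p)))) (s (k (h) (p)) (p)))
2. (s (s (p) (k (h) (s (p) (p)))) (s (k (h) (p)) (p)))  →  (s (k (h) (s (p) (p))) (s (k (h) (p)) (p)))
3. (s (k (h) (s (p) (p))) (s (k (h) (p)) (p)))  →  (s (k (h) (p)) (s (k (h) (p)) (p)))
4. (s (k (h) (p)) (s (k (h) (p)) (p)))  →  (s (k (h) (p)) (k (h) (p)))
normal form: (s (k (h) (p)) (k (h) (p)))

size = 7


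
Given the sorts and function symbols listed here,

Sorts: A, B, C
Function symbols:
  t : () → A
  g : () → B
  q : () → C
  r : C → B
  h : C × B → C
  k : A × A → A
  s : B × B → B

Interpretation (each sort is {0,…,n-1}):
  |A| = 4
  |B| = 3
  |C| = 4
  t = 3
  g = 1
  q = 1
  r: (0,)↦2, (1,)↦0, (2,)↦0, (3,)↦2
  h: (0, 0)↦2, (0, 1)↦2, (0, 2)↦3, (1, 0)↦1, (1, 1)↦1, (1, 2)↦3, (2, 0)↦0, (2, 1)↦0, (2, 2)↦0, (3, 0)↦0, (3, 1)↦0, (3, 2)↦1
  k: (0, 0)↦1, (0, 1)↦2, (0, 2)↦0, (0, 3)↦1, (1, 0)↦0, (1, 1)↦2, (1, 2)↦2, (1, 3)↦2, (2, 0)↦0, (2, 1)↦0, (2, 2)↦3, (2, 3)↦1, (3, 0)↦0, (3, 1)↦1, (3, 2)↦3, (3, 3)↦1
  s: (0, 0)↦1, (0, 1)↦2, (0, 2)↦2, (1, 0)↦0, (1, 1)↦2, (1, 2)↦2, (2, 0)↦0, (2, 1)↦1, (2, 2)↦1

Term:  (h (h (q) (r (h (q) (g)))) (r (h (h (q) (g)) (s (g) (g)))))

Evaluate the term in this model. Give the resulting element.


value = 3

  q = 1
  q = 1
  g = 1
  (h (q) (g)) = h(1, 1) = 1
  (r (h (q) (g))) = r(1,) = 0
  (h (q) (r (h (q) (g)))) = h(1, 0) = 1
  q = 1
  g = 1
  (h (q) (g)) = h(1, 1) = 1
  g = 1
  g = 1
  (s (g) (g)) = s(1, 1) = 2
  (h (h (q) (g)) (s (g) (g))) = h(1, 2) = 3
  (r (h (h (q) (g)) (s (g) (g)))) = r(3,) = 2
  (h (h (q) (r (h (q) (g)))) (r (h (h (q) (g)) (s (g) (g))))) = h(1, 2) = 3


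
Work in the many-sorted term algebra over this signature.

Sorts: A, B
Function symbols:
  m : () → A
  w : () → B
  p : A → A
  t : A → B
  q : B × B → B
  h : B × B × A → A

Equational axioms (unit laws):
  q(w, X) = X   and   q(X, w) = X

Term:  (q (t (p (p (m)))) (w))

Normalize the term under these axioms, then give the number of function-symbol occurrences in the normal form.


1. (q (t (p (p (m)))) (w))  →  (t (p (p (m))))
normal form: (t (p (p (m))))

size = 4


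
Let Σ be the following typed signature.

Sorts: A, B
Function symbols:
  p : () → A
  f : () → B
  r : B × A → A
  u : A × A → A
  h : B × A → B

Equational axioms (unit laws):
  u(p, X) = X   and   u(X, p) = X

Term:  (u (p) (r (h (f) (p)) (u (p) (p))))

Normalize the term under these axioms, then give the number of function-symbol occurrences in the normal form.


1. (u (p) (r (h (f) (p)) (u (p) (p))))  →  (r (h (f) (p)) (u (p) (p)))
2. (r (h (f) (p)) (u (p) (p)))  →  (r (h (f) (p)) (p))
normal form: (r (h (f) (p)) (p))

size = 5


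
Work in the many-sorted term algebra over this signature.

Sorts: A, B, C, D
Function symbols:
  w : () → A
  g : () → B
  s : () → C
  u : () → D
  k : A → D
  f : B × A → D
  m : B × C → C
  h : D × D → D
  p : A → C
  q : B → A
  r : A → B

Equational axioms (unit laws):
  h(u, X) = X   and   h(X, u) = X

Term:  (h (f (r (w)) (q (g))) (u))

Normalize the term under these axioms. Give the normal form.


1. (h (f (r (w)) (q (g))) (u))  →  (f (r (w)) (q (g)))

normal form = (f (r (w)) (q (g)))


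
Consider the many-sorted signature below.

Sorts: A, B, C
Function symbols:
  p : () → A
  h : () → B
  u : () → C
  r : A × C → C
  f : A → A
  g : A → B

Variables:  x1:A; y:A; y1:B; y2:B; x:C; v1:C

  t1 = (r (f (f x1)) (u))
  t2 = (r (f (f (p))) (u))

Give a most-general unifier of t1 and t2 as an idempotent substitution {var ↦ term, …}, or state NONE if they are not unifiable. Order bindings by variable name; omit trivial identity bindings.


{x1 ↦ (p)}


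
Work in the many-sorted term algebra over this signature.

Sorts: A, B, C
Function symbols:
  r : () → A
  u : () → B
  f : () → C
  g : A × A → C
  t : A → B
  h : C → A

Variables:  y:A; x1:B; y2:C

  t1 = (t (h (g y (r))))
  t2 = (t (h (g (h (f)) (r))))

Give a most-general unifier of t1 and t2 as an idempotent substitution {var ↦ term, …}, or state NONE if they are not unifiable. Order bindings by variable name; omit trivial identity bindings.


{y ↦ (h (f))}


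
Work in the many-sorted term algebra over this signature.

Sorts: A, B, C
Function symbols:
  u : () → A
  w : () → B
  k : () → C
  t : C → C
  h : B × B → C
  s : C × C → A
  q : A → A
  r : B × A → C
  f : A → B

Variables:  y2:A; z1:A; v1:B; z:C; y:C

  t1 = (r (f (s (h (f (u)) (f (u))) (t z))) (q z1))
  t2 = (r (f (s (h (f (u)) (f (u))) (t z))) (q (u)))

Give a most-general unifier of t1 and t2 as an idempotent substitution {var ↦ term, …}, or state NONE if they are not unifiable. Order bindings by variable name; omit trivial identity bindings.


{z1 ↦ (u)}


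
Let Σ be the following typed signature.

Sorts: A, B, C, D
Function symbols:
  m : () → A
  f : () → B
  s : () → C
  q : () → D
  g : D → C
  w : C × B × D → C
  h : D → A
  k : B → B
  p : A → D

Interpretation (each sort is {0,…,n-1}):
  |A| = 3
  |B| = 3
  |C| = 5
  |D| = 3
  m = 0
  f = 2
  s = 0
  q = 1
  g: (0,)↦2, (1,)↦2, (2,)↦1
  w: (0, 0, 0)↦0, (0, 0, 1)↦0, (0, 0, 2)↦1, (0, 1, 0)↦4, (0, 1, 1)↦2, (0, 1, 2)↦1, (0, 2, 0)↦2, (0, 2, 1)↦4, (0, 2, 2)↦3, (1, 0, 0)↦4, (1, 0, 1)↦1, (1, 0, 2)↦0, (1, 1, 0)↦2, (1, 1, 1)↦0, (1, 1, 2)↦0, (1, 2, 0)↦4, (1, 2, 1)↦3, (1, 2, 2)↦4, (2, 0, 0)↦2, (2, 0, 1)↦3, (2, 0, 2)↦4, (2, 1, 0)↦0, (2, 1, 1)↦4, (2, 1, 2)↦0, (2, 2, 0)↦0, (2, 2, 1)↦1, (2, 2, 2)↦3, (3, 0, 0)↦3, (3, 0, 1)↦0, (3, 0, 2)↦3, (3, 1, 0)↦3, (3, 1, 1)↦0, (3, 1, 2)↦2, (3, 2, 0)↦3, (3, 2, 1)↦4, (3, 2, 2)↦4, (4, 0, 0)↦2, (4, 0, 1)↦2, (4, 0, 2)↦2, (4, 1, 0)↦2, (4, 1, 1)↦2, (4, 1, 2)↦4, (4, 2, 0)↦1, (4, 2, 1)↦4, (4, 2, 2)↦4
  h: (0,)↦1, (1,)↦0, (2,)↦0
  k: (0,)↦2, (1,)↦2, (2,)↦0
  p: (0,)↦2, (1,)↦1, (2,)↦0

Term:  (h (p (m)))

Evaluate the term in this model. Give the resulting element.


  m = 0
  (p (m)) = p(0,) = 2
  (h (p (m))) = h(2,) = 0

value = 0


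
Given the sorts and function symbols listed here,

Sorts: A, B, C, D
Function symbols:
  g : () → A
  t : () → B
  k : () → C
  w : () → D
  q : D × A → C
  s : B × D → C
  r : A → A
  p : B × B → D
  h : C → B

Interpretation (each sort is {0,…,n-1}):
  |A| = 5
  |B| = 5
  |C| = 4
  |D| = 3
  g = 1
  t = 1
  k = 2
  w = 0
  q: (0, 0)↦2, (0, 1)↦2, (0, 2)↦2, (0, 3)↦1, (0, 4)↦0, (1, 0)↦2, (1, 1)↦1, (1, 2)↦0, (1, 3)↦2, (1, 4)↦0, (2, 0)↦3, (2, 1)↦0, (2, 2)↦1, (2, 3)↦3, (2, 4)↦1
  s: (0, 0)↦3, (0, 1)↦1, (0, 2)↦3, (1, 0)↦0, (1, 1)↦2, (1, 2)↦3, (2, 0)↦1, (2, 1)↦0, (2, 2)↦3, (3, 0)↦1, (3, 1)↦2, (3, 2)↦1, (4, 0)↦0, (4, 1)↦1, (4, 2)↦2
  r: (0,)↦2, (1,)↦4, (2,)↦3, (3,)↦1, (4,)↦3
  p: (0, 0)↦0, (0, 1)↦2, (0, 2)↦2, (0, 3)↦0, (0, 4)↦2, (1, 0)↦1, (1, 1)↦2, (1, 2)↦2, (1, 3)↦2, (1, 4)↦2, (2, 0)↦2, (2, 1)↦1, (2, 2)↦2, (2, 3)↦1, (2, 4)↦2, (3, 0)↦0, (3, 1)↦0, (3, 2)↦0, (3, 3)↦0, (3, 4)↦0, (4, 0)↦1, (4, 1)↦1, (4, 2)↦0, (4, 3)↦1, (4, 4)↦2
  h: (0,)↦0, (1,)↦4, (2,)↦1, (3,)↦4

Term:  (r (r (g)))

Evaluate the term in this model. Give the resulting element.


value = 3

  g = 1
  (r (g)) = r(1,) = 4
  (r (r (g))) = r(4,) = 3


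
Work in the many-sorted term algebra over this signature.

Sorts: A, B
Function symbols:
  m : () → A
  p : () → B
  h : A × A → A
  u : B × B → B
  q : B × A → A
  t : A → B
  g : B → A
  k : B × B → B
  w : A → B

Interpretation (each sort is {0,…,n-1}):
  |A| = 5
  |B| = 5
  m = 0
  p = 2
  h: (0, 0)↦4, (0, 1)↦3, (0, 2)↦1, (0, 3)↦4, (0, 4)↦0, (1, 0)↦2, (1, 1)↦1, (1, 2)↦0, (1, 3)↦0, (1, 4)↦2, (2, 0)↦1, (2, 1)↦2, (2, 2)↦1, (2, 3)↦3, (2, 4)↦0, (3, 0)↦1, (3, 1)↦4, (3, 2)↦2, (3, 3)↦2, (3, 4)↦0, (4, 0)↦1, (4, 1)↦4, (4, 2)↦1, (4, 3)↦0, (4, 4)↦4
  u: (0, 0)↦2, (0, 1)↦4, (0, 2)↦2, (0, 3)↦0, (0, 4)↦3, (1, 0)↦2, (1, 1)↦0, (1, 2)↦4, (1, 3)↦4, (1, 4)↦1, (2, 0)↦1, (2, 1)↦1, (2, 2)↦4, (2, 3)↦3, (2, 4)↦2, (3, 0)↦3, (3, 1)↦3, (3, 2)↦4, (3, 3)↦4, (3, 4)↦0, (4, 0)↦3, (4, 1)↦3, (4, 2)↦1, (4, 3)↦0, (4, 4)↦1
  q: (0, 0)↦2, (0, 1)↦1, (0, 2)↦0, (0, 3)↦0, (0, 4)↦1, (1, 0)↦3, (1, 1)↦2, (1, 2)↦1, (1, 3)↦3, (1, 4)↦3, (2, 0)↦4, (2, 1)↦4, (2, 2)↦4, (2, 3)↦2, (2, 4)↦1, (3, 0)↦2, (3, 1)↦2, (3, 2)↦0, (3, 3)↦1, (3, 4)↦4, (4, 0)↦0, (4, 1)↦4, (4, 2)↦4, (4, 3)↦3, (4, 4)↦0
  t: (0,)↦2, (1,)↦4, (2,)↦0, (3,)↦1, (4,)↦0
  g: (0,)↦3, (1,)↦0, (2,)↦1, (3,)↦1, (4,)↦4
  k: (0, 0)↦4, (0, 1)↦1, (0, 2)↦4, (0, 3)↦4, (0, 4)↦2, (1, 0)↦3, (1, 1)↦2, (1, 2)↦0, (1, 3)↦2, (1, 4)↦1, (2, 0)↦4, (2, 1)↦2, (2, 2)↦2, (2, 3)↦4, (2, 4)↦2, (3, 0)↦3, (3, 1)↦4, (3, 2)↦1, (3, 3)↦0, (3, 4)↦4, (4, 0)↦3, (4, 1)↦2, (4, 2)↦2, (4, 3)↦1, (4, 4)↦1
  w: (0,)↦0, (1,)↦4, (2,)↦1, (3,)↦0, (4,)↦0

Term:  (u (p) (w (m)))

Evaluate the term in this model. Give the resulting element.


value = 1

  p = 2
  m = 0
  (w (m)) = w(0,) = 0
  (u (p) (w (m))) = u(2, 0) = 1


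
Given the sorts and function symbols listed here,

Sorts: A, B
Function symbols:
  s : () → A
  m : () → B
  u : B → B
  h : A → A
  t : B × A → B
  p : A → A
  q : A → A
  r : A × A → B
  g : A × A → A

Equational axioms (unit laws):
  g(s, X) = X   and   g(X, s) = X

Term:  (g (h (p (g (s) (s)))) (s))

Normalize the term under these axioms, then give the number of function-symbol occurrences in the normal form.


size = 3

1. (g (h (p (g (s) (s)))) (s))  →  (h (p (g (s) (s))))
2. (h (p (g (s) (s))))  →  (h (p (s)))
normal form: (h (p (s)))


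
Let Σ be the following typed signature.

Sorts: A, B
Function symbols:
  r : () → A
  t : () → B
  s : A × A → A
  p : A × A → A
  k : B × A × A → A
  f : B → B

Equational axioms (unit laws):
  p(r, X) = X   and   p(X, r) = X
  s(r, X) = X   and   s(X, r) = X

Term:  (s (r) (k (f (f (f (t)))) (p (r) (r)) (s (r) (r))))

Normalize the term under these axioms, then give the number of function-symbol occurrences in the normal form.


size = 7

1. (s (r) (k (f (f (f (t)))) (p (r) (r)) (s (r) (r))))  →  (k (f (f (f (t)))) (p (r) (r)) (s (r) (r)))
2. (k (f (f (f (t)))) (p (r) (r)) (s (r) (r)))  →  (k (f (f (f (t)))) (r) (s (r) (r)))
3. (k (f (f (f (t)))) (r) (s (r) (r)))  →  (k (f (f (f (t)))) (r) (r))
normal form: (k (f (f (f (t)))) (r) (r))


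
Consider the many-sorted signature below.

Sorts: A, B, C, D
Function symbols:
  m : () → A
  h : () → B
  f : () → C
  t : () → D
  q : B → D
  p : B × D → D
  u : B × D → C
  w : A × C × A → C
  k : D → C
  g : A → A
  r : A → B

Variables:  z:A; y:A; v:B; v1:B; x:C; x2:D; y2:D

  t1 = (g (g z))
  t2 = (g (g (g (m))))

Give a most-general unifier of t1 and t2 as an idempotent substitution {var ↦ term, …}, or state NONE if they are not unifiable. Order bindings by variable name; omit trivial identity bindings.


{z ↦ (g (m))}


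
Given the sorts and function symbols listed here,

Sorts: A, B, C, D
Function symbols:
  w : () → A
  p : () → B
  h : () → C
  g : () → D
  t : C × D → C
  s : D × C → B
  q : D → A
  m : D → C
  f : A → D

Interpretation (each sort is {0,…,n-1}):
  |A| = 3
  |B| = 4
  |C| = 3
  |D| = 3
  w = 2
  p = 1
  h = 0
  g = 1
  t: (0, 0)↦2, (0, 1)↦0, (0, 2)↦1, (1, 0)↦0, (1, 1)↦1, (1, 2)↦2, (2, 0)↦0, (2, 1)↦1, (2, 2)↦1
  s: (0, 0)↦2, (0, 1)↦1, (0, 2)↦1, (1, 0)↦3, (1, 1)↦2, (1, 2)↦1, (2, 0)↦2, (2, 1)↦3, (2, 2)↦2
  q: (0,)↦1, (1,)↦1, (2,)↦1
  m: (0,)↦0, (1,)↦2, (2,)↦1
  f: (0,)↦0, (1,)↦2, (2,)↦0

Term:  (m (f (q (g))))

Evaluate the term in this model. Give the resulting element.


  g = 1
  (q (g)) = q(1,) = 1
  (f (q (g))) = f(1,) = 2
  (m (f (q (g)))) = m(2,) = 1

value = 1


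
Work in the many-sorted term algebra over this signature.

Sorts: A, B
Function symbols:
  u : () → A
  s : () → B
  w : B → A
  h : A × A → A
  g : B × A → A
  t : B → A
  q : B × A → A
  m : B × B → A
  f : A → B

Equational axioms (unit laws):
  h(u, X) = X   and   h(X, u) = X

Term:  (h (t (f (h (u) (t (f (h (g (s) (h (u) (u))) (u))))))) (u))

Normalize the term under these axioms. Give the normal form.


1. (h (t (f (h (u) (t (f (h (g (s) (h (u) (u))) (u))))))) (u))  →  (t (f (h (u) (t (f (h (g (s) (h (u) (u))) (u)))))))
2. (t (f (h (u) (t (f (h (g (s) (h (u) (u))) (u)))))))  →  (t (f (t (f (h (g (s) (h (u) (u))) (u))))))
3. (t (f (t (f (h (g (s) (h (u) (u))) (u))))))  →  (t (f (t (f (g (s) (h (u) (u)))))))
4. (t (f (t (f (g (s) (h (u) (u)))))))  →  (t (f (t (f (g (s) (u))))))

normal form = (t (f (t (f (g (s) (u))))))


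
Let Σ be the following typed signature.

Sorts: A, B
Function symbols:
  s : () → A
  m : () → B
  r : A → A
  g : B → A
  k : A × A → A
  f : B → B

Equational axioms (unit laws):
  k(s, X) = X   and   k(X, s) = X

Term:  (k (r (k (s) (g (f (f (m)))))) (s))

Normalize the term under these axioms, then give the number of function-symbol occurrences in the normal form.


1. (k (r (k (s) (g (f (f (m)))))) (s))  →  (r (k (s) (g (f (f (m))))))
2. (r (k (s) (g (f (f (m))))))  →  (r (g (f (f (m)))))
normal form: (r (g (f (f (m)))))

size = 5


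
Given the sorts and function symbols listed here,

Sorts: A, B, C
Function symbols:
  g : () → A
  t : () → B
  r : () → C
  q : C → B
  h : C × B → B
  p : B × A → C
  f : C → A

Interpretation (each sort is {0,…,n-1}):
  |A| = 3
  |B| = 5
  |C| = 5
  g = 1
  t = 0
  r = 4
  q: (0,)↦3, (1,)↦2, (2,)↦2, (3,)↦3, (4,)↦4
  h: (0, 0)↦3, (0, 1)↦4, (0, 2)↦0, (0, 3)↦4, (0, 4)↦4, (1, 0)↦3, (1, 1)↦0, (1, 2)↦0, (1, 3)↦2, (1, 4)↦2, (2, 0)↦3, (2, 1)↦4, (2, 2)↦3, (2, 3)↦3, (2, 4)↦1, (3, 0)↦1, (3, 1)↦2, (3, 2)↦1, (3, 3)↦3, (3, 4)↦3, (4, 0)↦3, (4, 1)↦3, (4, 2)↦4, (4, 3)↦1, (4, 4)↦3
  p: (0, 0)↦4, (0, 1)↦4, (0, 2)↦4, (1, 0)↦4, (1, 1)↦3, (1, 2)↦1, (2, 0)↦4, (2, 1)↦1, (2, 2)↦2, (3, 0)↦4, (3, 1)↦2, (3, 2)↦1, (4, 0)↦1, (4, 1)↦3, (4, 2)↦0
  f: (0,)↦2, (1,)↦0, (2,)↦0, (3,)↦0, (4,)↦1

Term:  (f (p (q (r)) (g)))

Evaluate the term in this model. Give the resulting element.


  r = 4
  (q (r)) = q(4,) = 4
  g = 1
  (p (q (r)) (g)) = p(4, 1) = 3
  (f (p (q (r)) (g))) = f(3,) = 0

value = 0


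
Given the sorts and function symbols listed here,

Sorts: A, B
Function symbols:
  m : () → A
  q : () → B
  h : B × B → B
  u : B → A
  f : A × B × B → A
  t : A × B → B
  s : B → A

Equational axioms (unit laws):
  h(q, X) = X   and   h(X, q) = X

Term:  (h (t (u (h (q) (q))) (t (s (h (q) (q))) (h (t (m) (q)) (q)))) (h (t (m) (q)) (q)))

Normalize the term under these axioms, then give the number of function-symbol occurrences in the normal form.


1. (h (t (u (h (q) (q))) (t (s (h (q) (q))) (h (t (m) (q)) (q)))) (h (t (m) (q)) (q)))  →  (h (t (u (q)) (t (s (h (q) (q))) (h (t (m) (q)) (q)))) (h (t (m) (q)) (q)))
2. (h (t (u (q)) (t (s (h (q) (q))) (h (t (m) (q)) (q)))) (h (t (m) (q)) (q)))  →  (h (t (u (q)) (t (s (q)) (h (t (m) (q)) (q)))) (h (t (m) (q)) (q)))
3. (h (t (u (q)) (t (s (q)) (h (t (m) (q)) (q)))) (h (t (m) (q)) (q)))  →  (h (t (u (q)) (t (s (q)) (t (m) (q)))) (h (t (m) (q)) (q)))
4. (h (t (u (q)) (t (s (q)) (t (m) (q)))) (h (t (m) (q)) (q)))  →  (h (t (u (q)) (t (s (q)) (t (m) (q)))) (t (m) (q)))
normal form: (h (t (u (q)) (t (s (q)) (t (m) (q)))) (t (m) (q)))

size = 13


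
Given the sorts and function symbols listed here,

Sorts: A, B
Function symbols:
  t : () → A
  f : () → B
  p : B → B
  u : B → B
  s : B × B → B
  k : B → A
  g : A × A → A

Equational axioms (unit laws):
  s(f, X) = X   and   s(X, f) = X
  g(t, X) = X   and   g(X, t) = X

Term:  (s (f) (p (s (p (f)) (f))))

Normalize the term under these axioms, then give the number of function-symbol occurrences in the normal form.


size = 3

1. (s (f) (p (s (p (f)) (f))))  →  (p (s (p (f)) (f)))
2. (p (s (p (f)) (f)))  →  (p (p (f)))
normal form: (p (p (f)))


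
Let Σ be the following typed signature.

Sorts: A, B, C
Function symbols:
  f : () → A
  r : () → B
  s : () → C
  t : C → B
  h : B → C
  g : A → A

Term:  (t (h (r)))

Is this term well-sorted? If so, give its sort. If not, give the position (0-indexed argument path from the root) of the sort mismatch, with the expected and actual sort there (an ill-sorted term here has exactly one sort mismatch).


well-sorted; sort = B

    (r) : B
  (h (r)) : C
(t (h (r))) : B


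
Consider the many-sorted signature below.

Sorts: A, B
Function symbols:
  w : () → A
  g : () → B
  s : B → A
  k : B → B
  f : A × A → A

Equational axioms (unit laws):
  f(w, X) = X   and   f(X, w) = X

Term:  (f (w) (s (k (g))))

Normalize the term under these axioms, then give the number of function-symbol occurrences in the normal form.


size = 3

1. (f (w) (s (k (g))))  →  (s (k (g)))
normal form: (s (k (g)))


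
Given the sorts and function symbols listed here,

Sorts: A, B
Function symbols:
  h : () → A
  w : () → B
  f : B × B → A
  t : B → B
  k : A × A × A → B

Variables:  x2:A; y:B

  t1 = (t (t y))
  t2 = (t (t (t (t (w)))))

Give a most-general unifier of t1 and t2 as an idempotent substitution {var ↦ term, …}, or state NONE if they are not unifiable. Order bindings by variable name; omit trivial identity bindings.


{y ↦ (t (t (w)))}


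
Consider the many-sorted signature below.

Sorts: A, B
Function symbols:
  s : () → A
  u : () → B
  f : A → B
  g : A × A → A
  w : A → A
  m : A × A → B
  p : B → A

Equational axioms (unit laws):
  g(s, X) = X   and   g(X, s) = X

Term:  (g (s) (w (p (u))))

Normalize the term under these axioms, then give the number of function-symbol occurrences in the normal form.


size = 3

1. (g (s) (w (p (u))))  →  (w (p (u)))
normal form: (w (p (u)))


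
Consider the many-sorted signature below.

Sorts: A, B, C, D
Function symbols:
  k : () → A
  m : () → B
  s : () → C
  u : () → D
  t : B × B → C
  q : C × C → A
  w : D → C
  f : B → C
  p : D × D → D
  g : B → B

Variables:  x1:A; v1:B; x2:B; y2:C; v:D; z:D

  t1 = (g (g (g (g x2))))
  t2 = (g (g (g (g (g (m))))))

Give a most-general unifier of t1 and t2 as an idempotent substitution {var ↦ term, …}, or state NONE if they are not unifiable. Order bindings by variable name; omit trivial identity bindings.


{x2 ↦ (g (m))}


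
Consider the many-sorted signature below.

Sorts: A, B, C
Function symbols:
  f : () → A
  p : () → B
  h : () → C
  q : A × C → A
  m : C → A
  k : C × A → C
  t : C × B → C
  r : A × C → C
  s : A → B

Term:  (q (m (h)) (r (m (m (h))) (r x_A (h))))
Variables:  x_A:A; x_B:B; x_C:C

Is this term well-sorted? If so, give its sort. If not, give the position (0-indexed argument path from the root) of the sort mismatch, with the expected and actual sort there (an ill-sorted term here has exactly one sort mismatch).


ill-sorted at position [1, 0, 0]: expected C, got A

    (h) : C
  (m (h)) : A
        (h) : C
      (m (h)) : A
    (m (m (h))) : ✗ arg 0 at [1, 0, 0] has sort A, expected C
      x_A : A
      (h) : C
    (r x_A (h)) : C


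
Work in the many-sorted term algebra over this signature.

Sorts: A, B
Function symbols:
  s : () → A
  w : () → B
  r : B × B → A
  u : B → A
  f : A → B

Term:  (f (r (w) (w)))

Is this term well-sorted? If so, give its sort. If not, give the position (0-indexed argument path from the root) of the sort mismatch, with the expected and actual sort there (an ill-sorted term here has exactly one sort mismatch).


    (w) : B
    (w) : B
  (r (w) (w)) : A
(f (r (w) (w))) : B

well-sorted; sort = B


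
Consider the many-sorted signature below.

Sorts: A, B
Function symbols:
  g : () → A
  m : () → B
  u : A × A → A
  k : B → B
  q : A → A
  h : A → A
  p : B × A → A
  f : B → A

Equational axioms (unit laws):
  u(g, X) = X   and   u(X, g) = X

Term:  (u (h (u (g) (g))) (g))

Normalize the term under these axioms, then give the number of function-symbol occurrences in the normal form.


1. (u (h (u (g) (g))) (g))  →  (h (u (g) (g)))
2. (h (u (g) (g)))  →  (h (g))
normal form: (h (g))

size = 2


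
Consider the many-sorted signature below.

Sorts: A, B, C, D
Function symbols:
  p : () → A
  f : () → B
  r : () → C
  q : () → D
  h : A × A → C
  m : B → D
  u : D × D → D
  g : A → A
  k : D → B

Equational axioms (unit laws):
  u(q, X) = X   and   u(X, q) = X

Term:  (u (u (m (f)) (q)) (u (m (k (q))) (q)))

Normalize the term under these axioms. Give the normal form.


normal form = (u (m (f)) (m (k (q))))

1. (u (u (m (f)) (q)) (u (m (k (q))) (q)))  →  (u (m (f)) (u (m (k (q))) (q)))
2. (u (m (f)) (u (m (k (q))) (q)))  →  (u (m (f)) (m (k (q))))


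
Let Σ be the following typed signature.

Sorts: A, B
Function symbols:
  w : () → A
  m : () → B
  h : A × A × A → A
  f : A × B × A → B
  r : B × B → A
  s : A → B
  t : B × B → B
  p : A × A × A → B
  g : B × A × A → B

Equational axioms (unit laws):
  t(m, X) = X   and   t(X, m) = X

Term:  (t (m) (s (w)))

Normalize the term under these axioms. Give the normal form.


1. (t (m) (s (w)))  →  (s (w))

normal form = (s (w))


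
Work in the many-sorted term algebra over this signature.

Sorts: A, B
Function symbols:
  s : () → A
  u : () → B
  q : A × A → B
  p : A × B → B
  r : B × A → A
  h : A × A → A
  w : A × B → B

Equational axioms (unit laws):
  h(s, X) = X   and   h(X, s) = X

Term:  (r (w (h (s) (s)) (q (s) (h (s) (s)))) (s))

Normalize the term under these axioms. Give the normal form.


1. (r (w (h (s) (s)) (q (s) (h (s) (s)))) (s))  →  (r (w (s) (q (s) (h (s) (s)))) (s))
2. (r (w (s) (q (s) (h (s) (s)))) (s))  →  (r (w (s) (q (s) (s))) (s))

normal form = (r (w (s) (q (s) (s))) (s))


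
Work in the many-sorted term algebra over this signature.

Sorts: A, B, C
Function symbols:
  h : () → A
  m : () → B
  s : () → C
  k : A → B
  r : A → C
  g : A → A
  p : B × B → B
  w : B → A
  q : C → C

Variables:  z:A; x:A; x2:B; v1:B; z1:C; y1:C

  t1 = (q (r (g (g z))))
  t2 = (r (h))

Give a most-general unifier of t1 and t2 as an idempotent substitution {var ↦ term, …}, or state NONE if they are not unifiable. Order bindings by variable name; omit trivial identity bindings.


head clash or occurs-check failure — not unifiable

NONE (not unifiable)


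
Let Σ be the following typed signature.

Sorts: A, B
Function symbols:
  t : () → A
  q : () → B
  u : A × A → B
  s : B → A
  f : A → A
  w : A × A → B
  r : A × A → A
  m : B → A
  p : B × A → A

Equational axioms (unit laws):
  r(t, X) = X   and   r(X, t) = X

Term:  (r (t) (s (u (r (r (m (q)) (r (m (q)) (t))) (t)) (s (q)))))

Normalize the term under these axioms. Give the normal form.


normal form = (s (u (r (m (q)) (m (q))) (s (q))))

1. (r (t) (s (u (r (r (m (q)) (r (m (q)) (t))) (t)) (s (q)))))  →  (s (u (r (r (m (q)) (r (m (q)) (t))) (t)) (s (q))))
2. (s (u (r (r (m (q)) (r (m (q)) (t))) (t)) (s (q))))  →  (s (u (r (m (q)) (r (m (q)) (t))) (s (q))))
3. (s (u (r (m (q)) (r (m (q)) (t))) (s (q))))  →  (s (u (r (m (q)) (m (q))) (s (q))))


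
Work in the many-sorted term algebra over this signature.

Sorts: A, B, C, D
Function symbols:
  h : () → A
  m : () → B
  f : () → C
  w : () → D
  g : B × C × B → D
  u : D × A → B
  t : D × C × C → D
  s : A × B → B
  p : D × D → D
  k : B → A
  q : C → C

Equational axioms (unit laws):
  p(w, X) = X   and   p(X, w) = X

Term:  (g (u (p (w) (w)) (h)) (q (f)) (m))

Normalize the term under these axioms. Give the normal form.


1. (g (u (p (w) (w)) (h)) (q (f)) (m))  →  (g (u (w) (h)) (q (f)) (m))

normal form = (g (u (w) (h)) (q (f)) (m))


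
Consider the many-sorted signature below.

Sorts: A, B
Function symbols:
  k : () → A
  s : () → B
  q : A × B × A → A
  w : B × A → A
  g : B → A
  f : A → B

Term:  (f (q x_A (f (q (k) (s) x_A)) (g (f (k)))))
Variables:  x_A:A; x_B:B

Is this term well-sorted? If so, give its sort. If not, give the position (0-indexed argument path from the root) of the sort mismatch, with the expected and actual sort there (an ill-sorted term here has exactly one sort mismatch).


well-sorted; sort = B

    x_A : A
        (k) : A
        (s) : B
        x_A : A
      (q (k) (s) x_A) : A
    (f (q (k) (s) x_A)) : B
        (k) : A
      (f (k)) : B
    (g (f (k))) : A
  (q x_A (f (q (k) (s) x_A)) (g (f (k)))) : A
(f (q x_A (f (q (k) (s) x_A)) (g (f (k))))) : B


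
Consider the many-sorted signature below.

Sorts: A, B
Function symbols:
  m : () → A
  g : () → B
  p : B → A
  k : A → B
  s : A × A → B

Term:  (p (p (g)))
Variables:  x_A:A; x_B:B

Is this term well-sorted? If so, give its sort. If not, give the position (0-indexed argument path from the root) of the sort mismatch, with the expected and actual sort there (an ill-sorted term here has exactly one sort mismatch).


    (g) : B
  (p (g)) : A
(p (p (g))) : ✗ arg 0 at [0] has sort A, expected B

ill-sorted at position [0]: expected B, got A


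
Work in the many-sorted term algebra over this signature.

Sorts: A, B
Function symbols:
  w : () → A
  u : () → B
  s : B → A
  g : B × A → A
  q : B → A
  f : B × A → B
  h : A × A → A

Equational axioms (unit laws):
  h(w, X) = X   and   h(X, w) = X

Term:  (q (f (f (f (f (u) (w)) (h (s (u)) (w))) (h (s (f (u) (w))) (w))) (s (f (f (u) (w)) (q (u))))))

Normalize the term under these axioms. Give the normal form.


1. (q (f (f (f (f (u) (w)) (h (s (u)) (w))) (h (s (f (u) (w))) (w))) (s (f (f (u) (w)) (q (u))))))  →  (q (f (f (f (f (u) (w)) (s (u))) (h (s (f (u) (w))) (w))) (s (f (f (u) (w)) (q (u))))))
2. (q (f (f (f (f (u) (w)) (s (u))) (h (s (f (u) (w))) (w))) (s (f (f (u) (w)) (q (u))))))  →  (q (f (f (f (f (u) (w)) (s (u))) (s (f (u) (w)))) (s (f (f (u) (w)) (q (u))))))

normal form = (q (f (f (f (f (u) (w)) (s (u))) (s (f (u) (w)))) (s (f (f (u) (w)) (q (u))))))


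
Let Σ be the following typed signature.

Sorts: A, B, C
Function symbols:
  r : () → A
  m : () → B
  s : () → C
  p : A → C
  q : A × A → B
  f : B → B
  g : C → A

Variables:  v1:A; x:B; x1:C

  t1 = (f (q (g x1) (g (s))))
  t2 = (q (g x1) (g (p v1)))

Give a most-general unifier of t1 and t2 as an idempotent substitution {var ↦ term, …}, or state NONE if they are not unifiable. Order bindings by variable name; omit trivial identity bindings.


NONE (not unifiable)

head clash or occurs-check failure — not unifiable


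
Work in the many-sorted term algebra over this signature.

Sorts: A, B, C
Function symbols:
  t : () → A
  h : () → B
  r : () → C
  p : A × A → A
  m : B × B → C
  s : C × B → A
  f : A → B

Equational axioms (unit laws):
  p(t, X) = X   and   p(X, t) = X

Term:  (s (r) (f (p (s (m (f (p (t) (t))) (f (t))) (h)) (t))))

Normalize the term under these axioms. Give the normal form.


1. (s (r) (f (p (s (m (f (p (t) (t))) (f (t))) (h)) (t))))  →  (s (r) (f (s (m (f (p (t) (t))) (f (t))) (h))))
2. (s (r) (f (s (m (f (p (t) (t))) (f (t))) (h))))  →  (s (r) (f (s (m (f (t)) (f (t))) (h))))

normal form = (s (r) (f (s (m (f (t)) (f (t))) (h))))


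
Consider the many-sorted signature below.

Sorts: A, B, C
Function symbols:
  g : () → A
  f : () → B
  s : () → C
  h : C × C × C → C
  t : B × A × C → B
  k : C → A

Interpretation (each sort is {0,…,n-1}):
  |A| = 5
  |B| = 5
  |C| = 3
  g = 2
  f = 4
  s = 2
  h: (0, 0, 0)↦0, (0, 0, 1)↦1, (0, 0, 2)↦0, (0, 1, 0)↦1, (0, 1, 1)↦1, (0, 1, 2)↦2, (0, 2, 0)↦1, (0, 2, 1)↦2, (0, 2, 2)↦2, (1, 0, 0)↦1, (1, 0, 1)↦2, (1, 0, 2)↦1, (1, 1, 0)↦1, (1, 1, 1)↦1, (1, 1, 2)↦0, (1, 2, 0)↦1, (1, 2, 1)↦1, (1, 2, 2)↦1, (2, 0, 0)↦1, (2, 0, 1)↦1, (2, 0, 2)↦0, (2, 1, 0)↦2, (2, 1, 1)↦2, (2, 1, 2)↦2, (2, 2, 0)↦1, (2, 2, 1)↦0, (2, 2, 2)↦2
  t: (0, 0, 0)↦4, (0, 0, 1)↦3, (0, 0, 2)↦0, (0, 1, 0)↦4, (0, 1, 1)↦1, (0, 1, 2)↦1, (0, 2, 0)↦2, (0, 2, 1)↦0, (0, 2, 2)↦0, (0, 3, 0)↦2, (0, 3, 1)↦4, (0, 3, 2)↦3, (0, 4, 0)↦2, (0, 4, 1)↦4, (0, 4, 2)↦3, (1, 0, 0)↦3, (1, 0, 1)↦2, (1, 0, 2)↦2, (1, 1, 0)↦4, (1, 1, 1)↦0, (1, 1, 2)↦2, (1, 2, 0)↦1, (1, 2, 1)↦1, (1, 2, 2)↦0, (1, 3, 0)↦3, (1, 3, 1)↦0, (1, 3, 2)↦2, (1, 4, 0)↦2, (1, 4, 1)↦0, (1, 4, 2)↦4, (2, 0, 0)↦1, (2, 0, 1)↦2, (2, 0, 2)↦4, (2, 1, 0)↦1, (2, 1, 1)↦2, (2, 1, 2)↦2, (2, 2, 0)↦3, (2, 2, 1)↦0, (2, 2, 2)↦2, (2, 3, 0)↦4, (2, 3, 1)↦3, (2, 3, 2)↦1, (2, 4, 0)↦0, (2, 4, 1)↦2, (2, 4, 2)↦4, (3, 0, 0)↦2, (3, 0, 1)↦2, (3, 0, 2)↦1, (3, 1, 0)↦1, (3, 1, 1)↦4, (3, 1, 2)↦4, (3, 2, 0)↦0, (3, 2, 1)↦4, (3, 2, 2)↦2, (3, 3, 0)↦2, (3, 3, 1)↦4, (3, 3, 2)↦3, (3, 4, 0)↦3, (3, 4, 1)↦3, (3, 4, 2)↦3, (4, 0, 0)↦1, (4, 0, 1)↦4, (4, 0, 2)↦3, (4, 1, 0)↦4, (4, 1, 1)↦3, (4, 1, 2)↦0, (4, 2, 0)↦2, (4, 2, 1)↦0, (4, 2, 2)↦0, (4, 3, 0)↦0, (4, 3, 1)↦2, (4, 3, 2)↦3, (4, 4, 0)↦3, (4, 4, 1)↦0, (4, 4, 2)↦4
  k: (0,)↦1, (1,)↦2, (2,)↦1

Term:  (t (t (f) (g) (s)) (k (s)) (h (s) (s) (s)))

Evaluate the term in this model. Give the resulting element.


  f = 4
  g = 2
  s = 2
  (t (f) (g) (s)) = t(4, 2, 2) = 0
  s = 2
  (k (s)) = k(2,) = 1
  s = 2
  s = 2
  s = 2
  (h (s) (s) (s)) = h(2, 2, 2) = 2
  (t (t (f) (g) (s)) (k (s)) (h (s) (s) (s))) = t(0, 1, 2) = 1

value = 1


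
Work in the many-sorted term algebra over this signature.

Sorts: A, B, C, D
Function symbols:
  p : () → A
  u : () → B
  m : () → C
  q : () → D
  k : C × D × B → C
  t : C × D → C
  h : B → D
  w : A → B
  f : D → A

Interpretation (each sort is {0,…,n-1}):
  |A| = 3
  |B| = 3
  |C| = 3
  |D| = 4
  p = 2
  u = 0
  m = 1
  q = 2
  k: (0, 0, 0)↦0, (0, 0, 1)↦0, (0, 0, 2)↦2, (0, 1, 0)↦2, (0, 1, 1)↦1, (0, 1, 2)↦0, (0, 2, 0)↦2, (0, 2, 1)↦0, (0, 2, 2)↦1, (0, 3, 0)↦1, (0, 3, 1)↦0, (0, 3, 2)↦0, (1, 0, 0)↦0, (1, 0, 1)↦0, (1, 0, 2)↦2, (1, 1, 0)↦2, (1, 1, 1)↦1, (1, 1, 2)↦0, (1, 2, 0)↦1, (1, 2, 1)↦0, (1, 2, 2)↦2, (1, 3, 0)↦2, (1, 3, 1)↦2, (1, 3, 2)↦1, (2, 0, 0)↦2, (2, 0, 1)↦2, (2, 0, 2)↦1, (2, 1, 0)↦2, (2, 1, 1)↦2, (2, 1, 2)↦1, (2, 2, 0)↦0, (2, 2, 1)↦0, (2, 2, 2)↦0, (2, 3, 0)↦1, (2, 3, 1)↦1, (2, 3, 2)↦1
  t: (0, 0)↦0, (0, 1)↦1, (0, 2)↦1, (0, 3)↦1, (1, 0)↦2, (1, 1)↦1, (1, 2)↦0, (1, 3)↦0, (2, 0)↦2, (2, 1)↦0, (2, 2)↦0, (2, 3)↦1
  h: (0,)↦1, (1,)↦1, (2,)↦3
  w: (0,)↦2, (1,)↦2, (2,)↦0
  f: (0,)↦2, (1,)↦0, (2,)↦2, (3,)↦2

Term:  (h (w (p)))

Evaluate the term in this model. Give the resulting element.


value = 1

  p = 2
  (w (p)) = w(2,) = 0
  (h (w (p))) = h(0,) = 1


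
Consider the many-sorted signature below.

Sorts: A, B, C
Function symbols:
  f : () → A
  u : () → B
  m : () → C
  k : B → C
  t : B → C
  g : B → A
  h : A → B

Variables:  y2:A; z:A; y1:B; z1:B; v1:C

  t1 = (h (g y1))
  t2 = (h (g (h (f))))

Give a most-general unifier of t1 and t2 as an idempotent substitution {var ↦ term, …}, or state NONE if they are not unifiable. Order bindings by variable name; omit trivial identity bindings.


{y1 ↦ (h (f))}


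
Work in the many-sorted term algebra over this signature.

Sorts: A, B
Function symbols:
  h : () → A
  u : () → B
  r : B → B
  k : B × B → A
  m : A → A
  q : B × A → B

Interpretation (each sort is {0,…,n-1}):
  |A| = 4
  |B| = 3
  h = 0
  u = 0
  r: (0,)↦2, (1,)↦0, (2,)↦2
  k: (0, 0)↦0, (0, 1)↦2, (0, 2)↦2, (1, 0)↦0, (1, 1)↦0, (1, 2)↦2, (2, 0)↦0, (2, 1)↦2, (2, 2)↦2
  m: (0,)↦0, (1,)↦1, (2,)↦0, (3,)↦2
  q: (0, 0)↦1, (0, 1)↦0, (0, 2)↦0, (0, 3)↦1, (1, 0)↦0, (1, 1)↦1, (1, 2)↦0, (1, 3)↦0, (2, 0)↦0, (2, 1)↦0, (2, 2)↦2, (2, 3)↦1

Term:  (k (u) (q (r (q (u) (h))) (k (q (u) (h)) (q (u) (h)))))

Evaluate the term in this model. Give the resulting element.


  u = 0
  u = 0
  h = 0
  (q (u) (h)) = q(0, 0) = 1
  (r (q (u) (h))) = r(1,) = 0
  u = 0
  h = 0
  (q (u) (h)) = q(0, 0) = 1
  u = 0
  h = 0
  (q (u) (h)) = q(0, 0) = 1
  (k (q (u) (h)) (q (u) (h))) = k(1, 1) = 0
  (q (r (q (u) (h))) (k (q (u) (h)) (q (u) (h)))) = q(0, 0) = 1
  (k (u) (q (r (q (u) (h))) (k (q (u) (h)) (q (u) (h))))) = k(0, 1) = 2

value = 2


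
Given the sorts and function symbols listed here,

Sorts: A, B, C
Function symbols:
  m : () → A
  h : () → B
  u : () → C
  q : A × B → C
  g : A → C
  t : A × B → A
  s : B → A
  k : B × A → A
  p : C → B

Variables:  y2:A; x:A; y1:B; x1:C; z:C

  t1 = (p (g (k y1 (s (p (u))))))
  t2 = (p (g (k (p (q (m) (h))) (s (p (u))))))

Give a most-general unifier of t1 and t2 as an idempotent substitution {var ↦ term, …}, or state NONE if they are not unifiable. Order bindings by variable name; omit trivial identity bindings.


{y1 ↦ (p (q (m) (h)))}


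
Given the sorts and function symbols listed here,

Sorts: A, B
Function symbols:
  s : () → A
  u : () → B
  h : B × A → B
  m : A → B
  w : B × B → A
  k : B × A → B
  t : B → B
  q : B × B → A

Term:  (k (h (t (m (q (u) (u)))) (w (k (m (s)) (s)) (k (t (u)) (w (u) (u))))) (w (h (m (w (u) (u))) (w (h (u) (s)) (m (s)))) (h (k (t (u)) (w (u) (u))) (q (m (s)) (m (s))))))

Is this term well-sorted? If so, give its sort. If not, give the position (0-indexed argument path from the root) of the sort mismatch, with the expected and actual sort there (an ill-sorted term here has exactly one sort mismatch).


          (u) : B
          (u) : B
        (q (u) (u)) : A
      (m (q (u) (u))) : B
    (t (m (q (u) (u)))) : B
          (s) : A
        (m (s)) : B
        (s) : A
      (k (m (s)) (s)) : B
          (u) : B
        (t (u)) : B
          (u) : B
          (u) : B
        (w (u) (u)) : A
      (k (t (u)) (w (u) (u))) : B
    (w (k (m (s)) (s)) (k (t (u)) (w (u) (u)))) : A
  (h (t (m (q (u) (u)))) (w (k (m (s)) (s)) (k (t (u)) (w (u) (u))))) : B
          (u) : B
          (u) : B
        (w (u) (u)) : A
      (m (w (u) (u))) : B
          (u) : B
          (s) : A
        (h (u) (s)) : B
          (s) : A
        (m (s)) : B
      (w (h (u) (s)) (m (s))) : A
    (h (m (w (u) (u))) (w (h (u) (s)) (m (s)))) : B
          (u) : B
        (t (u)) : B
          (u) : B
          (u) : B
        (w (u) (u)) : A
      (k (t (u)) (w (u) (u))) : B
          (s) : A
        (m (s)) : B
          (s) : A
        (m (s)) : B
      (q (m (s)) (m (s))) : A
    (h (k (t (u)) (w (u) (u))) (q (m (s)) (m (s)))) : B
  (w (h (m (w (u) (u))) (w (h (u) (s)) (m (s)))) (h (k (t (u)) (w (u) (u))) (q (m (s)) (m (s))))) : A
(k (h (t (m (q (u) (u)))) (w (k (m (s)) (s)) (k (t (u)) (w (u) (u))))) (w (h (m (w (u) (u))) (w (h (u) (s)) (m (s)))) (h (k (t (u)) (w (u) (u))) (q (m (s)) (m (s)))))) : B

well-sorted; sort = B


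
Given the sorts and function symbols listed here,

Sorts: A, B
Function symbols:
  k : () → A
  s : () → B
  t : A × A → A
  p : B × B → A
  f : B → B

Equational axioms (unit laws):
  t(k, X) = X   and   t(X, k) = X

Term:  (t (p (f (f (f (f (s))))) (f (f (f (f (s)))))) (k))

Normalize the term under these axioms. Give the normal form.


normal form = (p (f (f (f (f (s))))) (f (f (f (f (s))))))

1. (t (p (f (f (f (f (s))))) (f (f (f (f (s)))))) (k))  →  (p (f (f (f (f (s))))) (f (f (f (f (s))))))


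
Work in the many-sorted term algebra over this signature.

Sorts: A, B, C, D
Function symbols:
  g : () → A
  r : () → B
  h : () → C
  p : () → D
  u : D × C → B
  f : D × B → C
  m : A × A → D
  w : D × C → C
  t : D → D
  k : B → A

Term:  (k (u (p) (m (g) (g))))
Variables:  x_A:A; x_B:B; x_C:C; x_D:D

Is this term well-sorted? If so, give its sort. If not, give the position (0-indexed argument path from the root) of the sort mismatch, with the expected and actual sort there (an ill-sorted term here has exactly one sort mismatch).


ill-sorted at position [0, 1]: expected C, got D

    (p) : D
      (g) : A
      (g) : A
    (m (g) (g)) : D
  (u (p) (m (g) (g))) : ✗ arg 1 at [0, 1] has sort D, expected C


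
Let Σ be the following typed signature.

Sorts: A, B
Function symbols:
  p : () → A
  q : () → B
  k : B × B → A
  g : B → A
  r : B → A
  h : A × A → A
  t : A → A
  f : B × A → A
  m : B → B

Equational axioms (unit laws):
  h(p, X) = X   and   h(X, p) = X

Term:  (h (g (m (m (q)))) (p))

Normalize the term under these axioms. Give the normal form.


normal form = (g (m (m (q))))

1. (h (g (m (m (q)))) (p))  →  (g (m (m (q))))
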